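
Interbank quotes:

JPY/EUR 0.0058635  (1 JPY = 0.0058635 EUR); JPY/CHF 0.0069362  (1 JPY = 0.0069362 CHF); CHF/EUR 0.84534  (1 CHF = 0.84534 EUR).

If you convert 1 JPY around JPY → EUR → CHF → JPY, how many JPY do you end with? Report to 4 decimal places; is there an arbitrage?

1.0000 (no arbitrage)

Around JPY → EUR → CHF → JPY: 1 × 0.0058635 ÷ 0.84534 ÷ 0.0069362 = 1.000009
Product ≈ 1 (deviation 0.001%, within rounding noise).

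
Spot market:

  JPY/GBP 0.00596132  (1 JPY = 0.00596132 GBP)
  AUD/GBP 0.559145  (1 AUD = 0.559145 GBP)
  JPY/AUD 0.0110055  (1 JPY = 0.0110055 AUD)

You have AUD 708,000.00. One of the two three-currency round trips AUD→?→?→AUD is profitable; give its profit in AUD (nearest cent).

Profitable loop is AUD → GBP → JPY → AUD:
AUD 708,000.00 × 0.559145 = GBP 395,874.66
GBP 395,874.66 ÷ 0.00596132 = JPY 66,407,215
JPY 66,407,215 × 0.0110055 = AUD 730,844.61
Profit = AUD 730,844.61 − AUD 708,000.00

Profit: AUD 22,844.61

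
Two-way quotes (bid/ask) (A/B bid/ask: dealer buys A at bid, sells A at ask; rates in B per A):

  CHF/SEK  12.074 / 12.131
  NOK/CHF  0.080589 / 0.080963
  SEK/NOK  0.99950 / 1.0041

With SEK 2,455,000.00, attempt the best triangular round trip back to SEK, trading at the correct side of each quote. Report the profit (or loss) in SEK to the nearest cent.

Net profit: SEK 34,380.79

Best loop SEK → CHF → NOK → SEK:
SEK 2,455,000.00 ÷ 12.131 (buy CHF at ask) = CHF 202,374.08
CHF 202,374.08 ÷ 0.080963 (buy NOK at ask) = NOK 2,499,587.26
NOK 2,499,587.26 ÷ 1.0041 (buy SEK at ask) = SEK 2,489,380.79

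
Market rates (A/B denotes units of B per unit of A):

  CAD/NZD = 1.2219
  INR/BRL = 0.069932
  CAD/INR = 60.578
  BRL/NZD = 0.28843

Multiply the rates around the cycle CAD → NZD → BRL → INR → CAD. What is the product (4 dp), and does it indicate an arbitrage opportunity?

1.0000 (no arbitrage)

Around CAD → NZD → BRL → INR → CAD: 1 × 1.2219 ÷ 0.28843 ÷ 0.069932 ÷ 60.578 = 1.000010
Product ≈ 1 (deviation 0.001%, within rounding noise).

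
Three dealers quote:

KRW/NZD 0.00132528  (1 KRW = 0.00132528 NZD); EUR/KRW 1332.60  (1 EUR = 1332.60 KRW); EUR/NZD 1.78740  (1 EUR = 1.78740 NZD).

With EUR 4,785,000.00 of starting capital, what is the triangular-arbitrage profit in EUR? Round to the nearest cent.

Profit: EUR 57,796.76

Profitable loop is EUR → NZD → KRW → EUR:
EUR 4,785,000.00 × 1.78740 = NZD 8,552,709.00
NZD 8,552,709.00 ÷ 0.00132528 = KRW 6,453,510,956
KRW 6,453,510,956 ÷ 1332.60 = EUR 4,842,796.76
Profit = EUR 4,842,796.76 − EUR 4,785,000.00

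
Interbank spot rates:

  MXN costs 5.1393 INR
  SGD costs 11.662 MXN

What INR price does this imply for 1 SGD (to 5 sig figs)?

SGD/INR = 59.935

1 SGD × 11.662 = 11.662 MXN
11.662 MXN × 5.1393 = 59.9345 INR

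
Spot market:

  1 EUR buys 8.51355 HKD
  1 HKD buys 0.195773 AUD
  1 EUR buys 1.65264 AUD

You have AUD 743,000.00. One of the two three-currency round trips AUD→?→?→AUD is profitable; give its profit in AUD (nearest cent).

Profitable loop is AUD → EUR → HKD → AUD:
AUD 743,000.00 ÷ 1.65264 = EUR 449,583.70
EUR 449,583.70 × 8.51355 = HKD 3,827,553.28
HKD 3,827,553.28 × 0.195773 = AUD 749,331.59
Profit = AUD 749,331.59 − AUD 743,000.00

Profit: AUD 6,331.59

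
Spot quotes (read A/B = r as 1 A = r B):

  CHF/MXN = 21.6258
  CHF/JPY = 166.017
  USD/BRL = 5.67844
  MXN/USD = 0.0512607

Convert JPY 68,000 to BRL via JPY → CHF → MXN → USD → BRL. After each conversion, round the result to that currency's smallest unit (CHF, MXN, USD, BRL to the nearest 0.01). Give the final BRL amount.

BRL 2,578.35

JPY 68,000 ÷ 166.017 = CHF 409.60
CHF 409.60 × 21.6258 = MXN 8,857.93
MXN 8,857.93 × 0.0512607 = USD 454.06
USD 454.06 × 5.67844 = BRL 2,578.35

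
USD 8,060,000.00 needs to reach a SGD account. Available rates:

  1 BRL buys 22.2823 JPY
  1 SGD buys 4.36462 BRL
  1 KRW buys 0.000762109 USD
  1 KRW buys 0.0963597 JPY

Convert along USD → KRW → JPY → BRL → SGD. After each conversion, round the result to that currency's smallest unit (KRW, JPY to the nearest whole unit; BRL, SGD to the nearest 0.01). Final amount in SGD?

USD 8,060,000.00 ÷ 0.000762109 = KRW 10,575,914,994
KRW 10,575,914,994 × 0.0963597 = JPY 1,019,091,996
JPY 1,019,091,996 ÷ 22.2823 = BRL 45,735,493.91
BRL 45,735,493.91 ÷ 4.36462 = SGD 10,478,688.62

SGD 10,478,688.62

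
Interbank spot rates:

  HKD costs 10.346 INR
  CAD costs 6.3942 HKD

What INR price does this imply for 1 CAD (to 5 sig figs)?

CAD/INR = 66.154

1 CAD × 6.3942 = 6.3942 HKD
6.3942 HKD × 10.346 = 66.1544 INR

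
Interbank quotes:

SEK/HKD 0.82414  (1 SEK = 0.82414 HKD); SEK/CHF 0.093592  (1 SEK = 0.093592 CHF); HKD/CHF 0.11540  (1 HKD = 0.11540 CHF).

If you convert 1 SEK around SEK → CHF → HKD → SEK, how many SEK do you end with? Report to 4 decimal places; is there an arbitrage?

0.9841 (arbitrage exists)

Around SEK → CHF → HKD → SEK: 1 × 0.093592 ÷ 0.11540 ÷ 0.82414 = 0.984083
Product < 1; profitable direction is SEK → HKD → CHF → SEK.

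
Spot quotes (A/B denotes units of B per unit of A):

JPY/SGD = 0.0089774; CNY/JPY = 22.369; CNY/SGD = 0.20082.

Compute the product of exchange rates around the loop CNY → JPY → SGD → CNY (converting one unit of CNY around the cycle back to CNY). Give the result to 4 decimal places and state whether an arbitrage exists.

Around CNY → JPY → SGD → CNY: 1 × 22.369 × 0.0089774 ÷ 0.20082 = 0.999977
Product ≈ 1 (deviation 0.002%, within rounding noise).

1.0000 (no arbitrage)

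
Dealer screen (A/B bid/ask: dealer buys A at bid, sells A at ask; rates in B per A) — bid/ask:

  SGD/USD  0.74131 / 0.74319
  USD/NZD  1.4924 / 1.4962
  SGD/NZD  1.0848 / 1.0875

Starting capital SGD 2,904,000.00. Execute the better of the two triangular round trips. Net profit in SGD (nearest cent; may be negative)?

Net profit: SGD 50,285.38

Best loop SGD → USD → NZD → SGD:
SGD 2,904,000.00 × 0.74131 (sell SGD at bid) = USD 2,152,764.24
USD 2,152,764.24 × 1.4924 (sell USD at bid) = NZD 3,212,785.35
NZD 3,212,785.35 ÷ 1.0875 (buy SGD at ask) = SGD 2,954,285.38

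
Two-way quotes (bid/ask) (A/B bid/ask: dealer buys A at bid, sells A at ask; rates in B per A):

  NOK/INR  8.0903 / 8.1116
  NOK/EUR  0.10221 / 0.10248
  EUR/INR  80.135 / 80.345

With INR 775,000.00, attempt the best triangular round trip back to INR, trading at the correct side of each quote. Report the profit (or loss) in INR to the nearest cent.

Net profit: INR 7,547.68

Best loop INR → NOK → EUR → INR:
INR 775,000.00 ÷ 8.1116 (buy NOK at ask) = NOK 95,542.19
NOK 95,542.19 × 0.10221 (sell NOK at bid) = EUR 9,765.37
EUR 9,765.37 × 80.135 (sell EUR at bid) = INR 782,547.68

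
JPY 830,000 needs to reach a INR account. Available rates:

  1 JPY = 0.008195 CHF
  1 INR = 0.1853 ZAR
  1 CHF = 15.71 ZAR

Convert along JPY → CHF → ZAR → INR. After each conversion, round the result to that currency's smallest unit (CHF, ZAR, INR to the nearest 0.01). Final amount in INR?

INR 576,670.59

JPY 830,000 × 0.008195 = CHF 6,801.85
CHF 6,801.85 × 15.71 = ZAR 106,857.06
ZAR 106,857.06 ÷ 0.1853 = INR 576,670.59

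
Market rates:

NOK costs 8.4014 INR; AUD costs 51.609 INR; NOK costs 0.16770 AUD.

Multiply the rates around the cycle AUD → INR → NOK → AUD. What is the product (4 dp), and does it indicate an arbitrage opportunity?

1.0302 (arbitrage exists)

Around AUD → INR → NOK → AUD: 1 × 51.609 ÷ 8.4014 × 0.16770 = 1.030165
Product > 1; profitable direction is AUD → INR → NOK → AUD.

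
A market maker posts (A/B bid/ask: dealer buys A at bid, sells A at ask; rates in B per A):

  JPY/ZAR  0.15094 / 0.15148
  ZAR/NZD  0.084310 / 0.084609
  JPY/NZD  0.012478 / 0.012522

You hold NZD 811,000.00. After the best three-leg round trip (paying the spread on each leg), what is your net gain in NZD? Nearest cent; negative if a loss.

Best loop NZD → JPY → ZAR → NZD:
NZD 811,000.00 ÷ 0.012522 (buy JPY at ask) = JPY 64,766,012
JPY 64,766,012 × 0.15094 (sell JPY at bid) = ZAR 9,775,781.82
ZAR 9,775,781.82 × 0.084310 (sell ZAR at bid) = NZD 824,196.17

Net profit: NZD 13,196.17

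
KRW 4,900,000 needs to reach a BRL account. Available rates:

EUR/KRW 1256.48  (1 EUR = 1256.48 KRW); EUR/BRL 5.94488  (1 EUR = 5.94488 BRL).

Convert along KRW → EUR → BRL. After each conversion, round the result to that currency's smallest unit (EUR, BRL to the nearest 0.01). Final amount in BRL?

KRW 4,900,000 ÷ 1256.48 = EUR 3,899.78
EUR 3,899.78 × 5.94488 = BRL 23,183.72

BRL 23,183.72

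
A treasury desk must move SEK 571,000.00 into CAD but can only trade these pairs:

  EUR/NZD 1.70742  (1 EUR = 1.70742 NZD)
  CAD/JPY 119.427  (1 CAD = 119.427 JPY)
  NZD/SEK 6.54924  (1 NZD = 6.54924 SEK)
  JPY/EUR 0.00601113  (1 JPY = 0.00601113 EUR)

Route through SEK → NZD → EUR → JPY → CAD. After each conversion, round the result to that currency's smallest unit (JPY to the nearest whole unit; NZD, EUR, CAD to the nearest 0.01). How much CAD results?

CAD 71,128.92

SEK 571,000.00 ÷ 6.54924 = NZD 87,185.69
NZD 87,185.69 ÷ 1.70742 = EUR 51,062.83
EUR 51,062.83 ÷ 0.00601113 = JPY 8,494,714
JPY 8,494,714 ÷ 119.427 = CAD 71,128.92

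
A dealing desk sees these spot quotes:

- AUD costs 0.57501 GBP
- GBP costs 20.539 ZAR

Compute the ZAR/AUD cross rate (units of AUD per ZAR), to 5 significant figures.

ZAR/AUD = 0.084673

1 ZAR ÷ 20.539 = 0.0486879 GBP
0.0486879 GBP ÷ 0.57501 = 0.0846731 AUD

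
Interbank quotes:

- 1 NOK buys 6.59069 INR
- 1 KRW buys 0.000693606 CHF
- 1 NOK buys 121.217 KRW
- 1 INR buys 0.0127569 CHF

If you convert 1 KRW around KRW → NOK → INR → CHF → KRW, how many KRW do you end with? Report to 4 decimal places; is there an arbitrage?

Around KRW → NOK → INR → CHF → KRW: 1 ÷ 121.217 × 6.59069 × 0.0127569 ÷ 0.000693606 = 0.999999
Product ≈ 1 (deviation 0.000%, within rounding noise).

1.0000 (no arbitrage)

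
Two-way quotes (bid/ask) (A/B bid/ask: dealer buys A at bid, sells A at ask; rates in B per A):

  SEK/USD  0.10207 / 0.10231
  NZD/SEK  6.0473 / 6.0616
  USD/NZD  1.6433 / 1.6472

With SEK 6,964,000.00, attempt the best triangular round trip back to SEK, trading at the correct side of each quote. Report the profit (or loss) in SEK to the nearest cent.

Best loop SEK → USD → NZD → SEK:
SEK 6,964,000.00 × 0.10207 (sell SEK at bid) = USD 710,815.48
USD 710,815.48 × 1.6433 (sell USD at bid) = NZD 1,168,083.08
NZD 1,168,083.08 × 6.0473 (sell NZD at bid) = SEK 7,063,748.80

Net profit: SEK 99,748.80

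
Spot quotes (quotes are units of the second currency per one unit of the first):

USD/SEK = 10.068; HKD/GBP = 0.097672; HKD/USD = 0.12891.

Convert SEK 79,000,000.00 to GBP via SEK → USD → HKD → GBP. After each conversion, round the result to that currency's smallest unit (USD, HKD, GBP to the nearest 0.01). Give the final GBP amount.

GBP 5,945,212.15

SEK 79,000,000.00 ÷ 10.068 = USD 7,846,642.83
USD 7,846,642.83 ÷ 0.12891 = HKD 60,869,155.46
HKD 60,869,155.46 × 0.097672 = GBP 5,945,212.15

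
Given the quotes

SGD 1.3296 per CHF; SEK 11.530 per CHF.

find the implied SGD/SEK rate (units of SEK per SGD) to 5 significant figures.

1 SGD ÷ 1.3296 = 0.752106 CHF
0.752106 CHF × 11.530 = 8.67178 SEK

SGD/SEK = 8.6718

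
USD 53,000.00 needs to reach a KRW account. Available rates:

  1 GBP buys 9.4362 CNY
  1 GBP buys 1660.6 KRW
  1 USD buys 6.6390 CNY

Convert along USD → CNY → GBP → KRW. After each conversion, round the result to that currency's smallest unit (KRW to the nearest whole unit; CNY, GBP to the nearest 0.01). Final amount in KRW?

USD 53,000.00 × 6.6390 = CNY 351,867.00
CNY 351,867.00 ÷ 9.4362 = GBP 37,289.06
GBP 37,289.06 × 1660.6 = KRW 61,922,213

KRW 61,922,213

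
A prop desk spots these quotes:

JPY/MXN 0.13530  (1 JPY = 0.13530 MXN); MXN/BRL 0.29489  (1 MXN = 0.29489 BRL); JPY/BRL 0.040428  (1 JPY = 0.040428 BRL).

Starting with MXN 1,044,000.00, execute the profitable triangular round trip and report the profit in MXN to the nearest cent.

Profit: MXN 13,852.01

Profitable loop is MXN → JPY → BRL → MXN:
MXN 1,044,000.00 ÷ 0.13530 = JPY 7,716,186
JPY 7,716,186 × 0.040428 = BRL 311,949.98
BRL 311,949.98 ÷ 0.29489 = MXN 1,057,852.01
Profit = MXN 1,057,852.01 − MXN 1,044,000.00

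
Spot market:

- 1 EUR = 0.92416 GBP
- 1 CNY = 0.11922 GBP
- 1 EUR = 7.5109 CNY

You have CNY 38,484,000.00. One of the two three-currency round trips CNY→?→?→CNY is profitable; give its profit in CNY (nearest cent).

Profitable loop is CNY → EUR → GBP → CNY:
CNY 38,484,000.00 ÷ 7.5109 = EUR 5,123,753.48
EUR 5,123,753.48 × 0.92416 = GBP 4,735,168.01
GBP 4,735,168.01 ÷ 0.11922 = CNY 39,717,899.80
Profit = CNY 39,717,899.80 − CNY 38,484,000.00

Profit: CNY 1,233,899.80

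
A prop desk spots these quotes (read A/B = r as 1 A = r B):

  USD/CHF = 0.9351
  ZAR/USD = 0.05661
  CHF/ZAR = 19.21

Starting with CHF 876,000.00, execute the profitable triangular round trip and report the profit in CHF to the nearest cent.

Profitable loop is CHF → ZAR → USD → CHF:
CHF 876,000.00 × 19.21 = ZAR 16,827,960.00
ZAR 16,827,960.00 × 0.05661 = USD 952,630.82
USD 952,630.82 × 0.9351 = CHF 890,805.08
Profit = CHF 890,805.08 − CHF 876,000.00

Profit: CHF 14,805.08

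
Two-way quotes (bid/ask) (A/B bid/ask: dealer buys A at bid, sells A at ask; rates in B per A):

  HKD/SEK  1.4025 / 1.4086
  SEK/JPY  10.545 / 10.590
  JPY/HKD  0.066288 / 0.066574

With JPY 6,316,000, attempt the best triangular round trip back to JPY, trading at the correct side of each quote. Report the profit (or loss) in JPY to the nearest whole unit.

Net profit: JPY 43,952

Best loop JPY → SEK → HKD → JPY:
JPY 6,316,000 ÷ 10.590 (buy SEK at ask) = SEK 596,411.71
SEK 596,411.71 ÷ 1.4086 (buy HKD at ask) = HKD 423,407.43
HKD 423,407.43 ÷ 0.066574 (buy JPY at ask) = JPY 6,359,952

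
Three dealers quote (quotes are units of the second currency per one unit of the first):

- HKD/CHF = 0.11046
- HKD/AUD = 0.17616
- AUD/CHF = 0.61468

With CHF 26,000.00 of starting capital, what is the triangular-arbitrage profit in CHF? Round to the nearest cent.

Profit: CHF 522.96

Profitable loop is CHF → AUD → HKD → CHF:
CHF 26,000.00 ÷ 0.61468 = AUD 42,298.43
AUD 42,298.43 ÷ 0.17616 = HKD 240,113.71
HKD 240,113.71 × 0.11046 = CHF 26,522.96
Profit = CHF 26,522.96 − CHF 26,000.00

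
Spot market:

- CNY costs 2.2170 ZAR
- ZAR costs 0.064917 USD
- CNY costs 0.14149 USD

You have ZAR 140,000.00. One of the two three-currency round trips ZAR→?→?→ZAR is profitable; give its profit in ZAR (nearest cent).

Profit: ZAR 2,405.39

Profitable loop is ZAR → USD → CNY → ZAR:
ZAR 140,000.00 × 0.064917 = USD 9,088.38
USD 9,088.38 ÷ 0.14149 = CNY 64,233.37
CNY 64,233.37 × 2.2170 = ZAR 142,405.39
Profit = ZAR 142,405.39 − ZAR 140,000.00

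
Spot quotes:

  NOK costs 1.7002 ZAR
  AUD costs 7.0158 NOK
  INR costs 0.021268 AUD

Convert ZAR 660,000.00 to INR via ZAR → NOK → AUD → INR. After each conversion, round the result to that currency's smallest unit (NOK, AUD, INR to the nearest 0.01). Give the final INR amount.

ZAR 660,000.00 ÷ 1.7002 = NOK 388,189.62
NOK 388,189.62 ÷ 7.0158 = AUD 55,330.77
AUD 55,330.77 ÷ 0.021268 = INR 2,601,597.24

INR 2,601,597.24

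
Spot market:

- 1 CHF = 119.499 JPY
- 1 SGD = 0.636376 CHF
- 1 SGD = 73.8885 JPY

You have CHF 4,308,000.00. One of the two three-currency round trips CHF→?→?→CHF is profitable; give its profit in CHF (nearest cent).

Profitable loop is CHF → JPY → SGD → CHF:
CHF 4,308,000.00 × 119.499 = JPY 514,801,692
JPY 514,801,692 ÷ 73.8885 = SGD 6,967,277.61
SGD 6,967,277.61 × 0.636376 = CHF 4,433,808.26
Profit = CHF 4,433,808.26 − CHF 4,308,000.00

Profit: CHF 125,808.26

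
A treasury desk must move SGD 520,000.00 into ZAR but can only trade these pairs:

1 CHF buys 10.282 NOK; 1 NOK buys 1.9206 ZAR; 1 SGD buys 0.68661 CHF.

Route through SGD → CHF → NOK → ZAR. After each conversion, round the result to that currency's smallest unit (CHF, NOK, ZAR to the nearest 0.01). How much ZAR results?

SGD 520,000.00 × 0.68661 = CHF 357,037.20
CHF 357,037.20 × 10.282 = NOK 3,671,056.49
NOK 3,671,056.49 × 1.9206 = ZAR 7,050,631.09

ZAR 7,050,631.09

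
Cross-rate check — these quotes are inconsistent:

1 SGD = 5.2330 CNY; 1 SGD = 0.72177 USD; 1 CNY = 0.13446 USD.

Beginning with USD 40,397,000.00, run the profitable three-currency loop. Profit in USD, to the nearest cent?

Profitable loop is USD → CNY → SGD → USD:
USD 40,397,000.00 ÷ 0.13446 = CNY 300,438,792.21
CNY 300,438,792.21 ÷ 5.2330 = SGD 57,412,343.25
SGD 57,412,343.25 × 0.72177 = USD 41,438,506.98
Profit = USD 41,438,506.98 − USD 40,397,000.00

Profit: USD 1,041,506.98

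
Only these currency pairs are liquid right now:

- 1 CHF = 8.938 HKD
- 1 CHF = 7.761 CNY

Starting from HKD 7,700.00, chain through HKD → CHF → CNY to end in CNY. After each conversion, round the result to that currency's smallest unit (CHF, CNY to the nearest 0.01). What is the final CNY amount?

HKD 7,700.00 ÷ 8.938 = CHF 861.49
CHF 861.49 × 7.761 = CNY 6,686.02

CNY 6,686.02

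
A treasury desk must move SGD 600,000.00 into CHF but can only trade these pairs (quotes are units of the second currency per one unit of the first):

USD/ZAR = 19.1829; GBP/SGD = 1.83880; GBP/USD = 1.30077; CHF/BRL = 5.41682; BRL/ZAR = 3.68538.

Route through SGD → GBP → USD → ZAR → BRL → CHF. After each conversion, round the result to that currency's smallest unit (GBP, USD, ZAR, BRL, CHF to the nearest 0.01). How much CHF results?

SGD 600,000.00 ÷ 1.83880 = GBP 326,299.76
GBP 326,299.76 × 1.30077 = USD 424,440.94
USD 424,440.94 × 19.1829 = ZAR 8,142,008.11
ZAR 8,142,008.11 ÷ 3.68538 = BRL 2,209,272.34
BRL 2,209,272.34 ÷ 5.41682 = CHF 407,854.12

CHF 407,854.12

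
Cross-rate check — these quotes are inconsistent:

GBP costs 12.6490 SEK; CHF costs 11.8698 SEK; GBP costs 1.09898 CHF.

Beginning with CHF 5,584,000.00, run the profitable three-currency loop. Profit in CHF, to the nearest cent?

Profit: CHF 174,672.85

Profitable loop is CHF → SEK → GBP → CHF:
CHF 5,584,000.00 × 11.8698 = SEK 66,280,963.20
SEK 66,280,963.20 ÷ 12.6490 = GBP 5,240,016.06
GBP 5,240,016.06 × 1.09898 = CHF 5,758,672.85
Profit = CHF 5,758,672.85 − CHF 5,584,000.00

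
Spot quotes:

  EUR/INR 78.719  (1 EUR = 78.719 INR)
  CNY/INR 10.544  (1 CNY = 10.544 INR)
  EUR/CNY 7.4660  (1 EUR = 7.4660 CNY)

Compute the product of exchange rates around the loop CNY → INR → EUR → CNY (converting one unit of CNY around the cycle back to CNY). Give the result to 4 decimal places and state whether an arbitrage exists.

Around CNY → INR → EUR → CNY: 1 × 10.544 ÷ 78.719 × 7.4660 = 1.000032
Product ≈ 1 (deviation 0.003%, within rounding noise).

1.0000 (no arbitrage)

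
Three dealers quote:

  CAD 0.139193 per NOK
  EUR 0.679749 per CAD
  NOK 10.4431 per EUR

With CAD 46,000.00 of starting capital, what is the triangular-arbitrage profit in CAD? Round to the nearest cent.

Profit: CAD 554.58

Profitable loop is CAD → NOK → EUR → CAD:
CAD 46,000.00 ÷ 0.139193 = NOK 330,476.39
NOK 330,476.39 ÷ 10.4431 = EUR 31,645.43
EUR 31,645.43 ÷ 0.679749 = CAD 46,554.58
Profit = CAD 46,554.58 − CAD 46,000.00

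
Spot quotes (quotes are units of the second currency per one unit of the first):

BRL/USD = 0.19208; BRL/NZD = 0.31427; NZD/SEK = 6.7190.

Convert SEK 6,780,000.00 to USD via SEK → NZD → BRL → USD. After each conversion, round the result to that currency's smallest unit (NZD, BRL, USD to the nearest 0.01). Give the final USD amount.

SEK 6,780,000.00 ÷ 6.7190 = NZD 1,009,078.73
NZD 1,009,078.73 ÷ 0.31427 = BRL 3,210,865.59
BRL 3,210,865.59 × 0.19208 = USD 616,743.06

USD 616,743.06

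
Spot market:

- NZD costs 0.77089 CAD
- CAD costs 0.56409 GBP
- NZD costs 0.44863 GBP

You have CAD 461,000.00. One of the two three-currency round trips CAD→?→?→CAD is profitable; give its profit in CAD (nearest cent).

Profit: CAD 14,607.20

Profitable loop is CAD → NZD → GBP → CAD:
CAD 461,000.00 ÷ 0.77089 = NZD 598,010.09
NZD 598,010.09 × 0.44863 = GBP 268,285.27
GBP 268,285.27 ÷ 0.56409 = CAD 475,607.20
Profit = CAD 475,607.20 − CAD 461,000.00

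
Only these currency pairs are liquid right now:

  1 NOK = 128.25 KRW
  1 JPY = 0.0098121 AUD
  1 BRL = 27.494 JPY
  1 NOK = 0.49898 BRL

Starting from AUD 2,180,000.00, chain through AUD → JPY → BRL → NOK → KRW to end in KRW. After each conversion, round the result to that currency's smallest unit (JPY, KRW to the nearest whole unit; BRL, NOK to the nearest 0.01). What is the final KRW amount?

KRW 2,076,972,923

AUD 2,180,000.00 ÷ 0.0098121 = JPY 222,174,662
JPY 222,174,662 ÷ 27.494 = BRL 8,080,841.71
BRL 8,080,841.71 ÷ 0.49898 = NOK 16,194,720.65
NOK 16,194,720.65 × 128.25 = KRW 2,076,972,923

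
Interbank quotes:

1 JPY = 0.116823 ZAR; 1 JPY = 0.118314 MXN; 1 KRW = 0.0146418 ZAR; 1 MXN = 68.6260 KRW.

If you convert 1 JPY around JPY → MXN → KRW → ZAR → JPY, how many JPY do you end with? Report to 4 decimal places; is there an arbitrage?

Around JPY → MXN → KRW → ZAR → JPY: 1 × 0.118314 × 68.6260 × 0.0146418 ÷ 0.116823 = 1.017632
Product > 1; profitable direction is JPY → MXN → KRW → ZAR → JPY.

1.0176 (arbitrage exists)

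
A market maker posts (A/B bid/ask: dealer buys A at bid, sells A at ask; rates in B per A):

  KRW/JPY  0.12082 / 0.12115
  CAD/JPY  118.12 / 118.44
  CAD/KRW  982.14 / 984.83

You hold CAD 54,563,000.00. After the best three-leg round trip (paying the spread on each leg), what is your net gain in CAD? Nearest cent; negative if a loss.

Best loop CAD → KRW → JPY → CAD:
CAD 54,563,000.00 × 982.14 (sell CAD at bid) = KRW 53,588,504,820
KRW 53,588,504,820 × 0.12082 (sell KRW at bid) = JPY 6,474,563,152
JPY 6,474,563,152 ÷ 118.44 (buy CAD at ask) = CAD 54,665,342.39

Net profit: CAD 102,342.39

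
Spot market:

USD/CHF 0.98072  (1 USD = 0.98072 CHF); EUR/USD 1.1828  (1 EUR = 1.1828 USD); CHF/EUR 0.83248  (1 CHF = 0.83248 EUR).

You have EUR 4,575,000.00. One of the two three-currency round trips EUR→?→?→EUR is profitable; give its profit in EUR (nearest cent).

Profitable loop is EUR → CHF → USD → EUR:
EUR 4,575,000.00 ÷ 0.83248 = CHF 5,495,627.52
CHF 5,495,627.52 ÷ 0.98072 = USD 5,603,666.21
USD 5,603,666.21 ÷ 1.1828 = EUR 4,737,627.84
Profit = EUR 4,737,627.84 − EUR 4,575,000.00

Profit: EUR 162,627.84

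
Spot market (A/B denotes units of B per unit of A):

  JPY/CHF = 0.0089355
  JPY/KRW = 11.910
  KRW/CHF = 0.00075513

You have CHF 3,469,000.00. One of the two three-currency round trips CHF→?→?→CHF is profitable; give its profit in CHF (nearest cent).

Profit: CHF 22,555.31

Profitable loop is CHF → JPY → KRW → CHF:
CHF 3,469,000.00 ÷ 0.0089355 = JPY 388,226,736
JPY 388,226,736 × 11.910 = KRW 4,623,780,426
KRW 4,623,780,426 × 0.00075513 = CHF 3,491,555.31
Profit = CHF 3,491,555.31 − CHF 3,469,000.00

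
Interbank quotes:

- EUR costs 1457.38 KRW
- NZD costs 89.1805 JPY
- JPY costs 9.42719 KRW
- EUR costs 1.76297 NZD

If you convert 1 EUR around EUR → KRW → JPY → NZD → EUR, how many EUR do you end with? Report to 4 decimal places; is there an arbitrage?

Around EUR → KRW → JPY → NZD → EUR: 1 × 1457.38 ÷ 9.42719 ÷ 89.1805 ÷ 1.76297 = 0.983277
Product < 1; profitable direction is EUR → NZD → JPY → KRW → EUR.

0.9833 (arbitrage exists)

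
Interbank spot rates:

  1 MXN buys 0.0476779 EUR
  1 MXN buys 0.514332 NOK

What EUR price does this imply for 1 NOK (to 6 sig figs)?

1 NOK ÷ 0.514332 = 1.94427 MXN
1.94427 MXN × 0.0476779 = 0.0926987 EUR

NOK/EUR = 0.0926987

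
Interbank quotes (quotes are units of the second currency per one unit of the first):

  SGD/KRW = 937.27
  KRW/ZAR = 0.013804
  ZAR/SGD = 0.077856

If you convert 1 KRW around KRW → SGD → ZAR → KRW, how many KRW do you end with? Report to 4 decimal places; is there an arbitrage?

Around KRW → SGD → ZAR → KRW: 1 ÷ 937.27 ÷ 0.077856 ÷ 0.013804 = 0.992746
Product < 1; profitable direction is KRW → ZAR → SGD → KRW.

0.9927 (arbitrage exists)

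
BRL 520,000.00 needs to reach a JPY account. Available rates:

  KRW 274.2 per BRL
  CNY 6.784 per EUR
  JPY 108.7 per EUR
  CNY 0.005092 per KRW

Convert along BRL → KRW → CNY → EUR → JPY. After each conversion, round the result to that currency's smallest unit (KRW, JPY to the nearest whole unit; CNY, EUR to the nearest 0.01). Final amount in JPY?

JPY 11,633,299

BRL 520,000.00 × 274.2 = KRW 142,584,000
KRW 142,584,000 × 0.005092 = CNY 726,037.73
CNY 726,037.73 ÷ 6.784 = EUR 107,022.07
EUR 107,022.07 × 108.7 = JPY 11,633,299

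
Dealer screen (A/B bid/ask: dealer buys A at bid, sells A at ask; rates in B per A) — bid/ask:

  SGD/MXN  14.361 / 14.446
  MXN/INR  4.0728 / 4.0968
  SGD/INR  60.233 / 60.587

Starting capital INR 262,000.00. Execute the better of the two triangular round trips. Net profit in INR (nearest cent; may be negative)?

Net profit: INR 4,651.12

Best loop INR → MXN → SGD → INR:
INR 262,000.00 ÷ 4.0968 (buy MXN at ask) = MXN 63,952.35
MXN 63,952.35 ÷ 14.446 (buy SGD at ask) = SGD 4,426.99
SGD 4,426.99 × 60.233 (sell SGD at bid) = INR 266,651.12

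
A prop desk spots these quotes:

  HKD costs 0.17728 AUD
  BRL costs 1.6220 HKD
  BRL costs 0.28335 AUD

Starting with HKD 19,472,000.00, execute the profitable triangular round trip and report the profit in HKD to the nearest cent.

Profitable loop is HKD → AUD → BRL → HKD:
HKD 19,472,000.00 × 0.17728 = AUD 3,451,996.16
AUD 3,451,996.16 ÷ 0.28335 = BRL 12,182,799.22
BRL 12,182,799.22 × 1.6220 = HKD 19,760,500.34
Profit = HKD 19,760,500.34 − HKD 19,472,000.00

Profit: HKD 288,500.34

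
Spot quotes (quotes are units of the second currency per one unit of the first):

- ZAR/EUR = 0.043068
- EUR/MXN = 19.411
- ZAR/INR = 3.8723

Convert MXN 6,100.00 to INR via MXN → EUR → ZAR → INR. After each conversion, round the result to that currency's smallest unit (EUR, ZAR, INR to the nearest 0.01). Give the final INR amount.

INR 28,254.62

MXN 6,100.00 ÷ 19.411 = EUR 314.25
EUR 314.25 ÷ 0.043068 = ZAR 7,296.60
ZAR 7,296.60 × 3.8723 = INR 28,254.62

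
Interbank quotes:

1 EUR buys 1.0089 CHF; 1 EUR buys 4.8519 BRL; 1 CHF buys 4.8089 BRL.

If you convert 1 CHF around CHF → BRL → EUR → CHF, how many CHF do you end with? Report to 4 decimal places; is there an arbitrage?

Around CHF → BRL → EUR → CHF: 1 × 4.8089 ÷ 4.8519 × 1.0089 = 0.999959
Product ≈ 1 (deviation 0.004%, within rounding noise).

1.0000 (no arbitrage)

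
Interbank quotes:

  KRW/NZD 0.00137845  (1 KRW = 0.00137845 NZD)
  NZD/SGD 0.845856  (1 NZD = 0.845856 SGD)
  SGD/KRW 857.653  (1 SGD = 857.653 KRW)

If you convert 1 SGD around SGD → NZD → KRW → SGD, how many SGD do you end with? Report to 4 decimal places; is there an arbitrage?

Around SGD → NZD → KRW → SGD: 1 ÷ 0.845856 ÷ 0.00137845 ÷ 857.653 = 1.000002
Product ≈ 1 (deviation 0.000%, within rounding noise).

1.0000 (no arbitrage)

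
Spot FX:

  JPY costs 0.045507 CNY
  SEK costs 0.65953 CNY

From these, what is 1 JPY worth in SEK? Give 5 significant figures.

1 JPY × 0.045507 = 0.045507 CNY
0.045507 CNY ÷ 0.65953 = 0.0689991 SEK

JPY/SEK = 0.068999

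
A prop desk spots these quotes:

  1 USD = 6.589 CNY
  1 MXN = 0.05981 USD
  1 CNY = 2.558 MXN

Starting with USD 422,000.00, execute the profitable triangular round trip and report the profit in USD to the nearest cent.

Profit: USD 3,408.64

Profitable loop is USD → CNY → MXN → USD:
USD 422,000.00 × 6.589 = CNY 2,780,558.00
CNY 2,780,558.00 × 2.558 = MXN 7,112,667.36
MXN 7,112,667.36 × 0.05981 = USD 425,408.64
Profit = USD 425,408.64 − USD 422,000.00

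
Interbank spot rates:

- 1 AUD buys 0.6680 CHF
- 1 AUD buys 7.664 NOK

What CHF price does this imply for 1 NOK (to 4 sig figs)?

1 NOK ÷ 7.664 = 0.13048 AUD
0.13048 AUD × 0.6680 = 0.0871608 CHF

NOK/CHF = 0.08716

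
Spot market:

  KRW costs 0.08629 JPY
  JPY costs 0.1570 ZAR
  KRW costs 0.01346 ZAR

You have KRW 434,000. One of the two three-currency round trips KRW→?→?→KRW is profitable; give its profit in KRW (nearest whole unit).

Profit: KRW 2,822

Profitable loop is KRW → JPY → ZAR → KRW:
KRW 434,000 × 0.08629 = JPY 37,450
JPY 37,450 × 0.1570 = ZAR 5,879.63
ZAR 5,879.63 ÷ 0.01346 = KRW 436,822
Profit = KRW 436,822 − KRW 434,000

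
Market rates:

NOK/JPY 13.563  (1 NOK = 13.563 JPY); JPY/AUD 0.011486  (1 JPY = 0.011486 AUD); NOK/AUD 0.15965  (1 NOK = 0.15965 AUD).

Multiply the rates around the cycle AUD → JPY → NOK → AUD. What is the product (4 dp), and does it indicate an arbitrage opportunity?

Around AUD → JPY → NOK → AUD: 1 ÷ 0.011486 ÷ 13.563 × 0.15965 = 1.024812
Product > 1; profitable direction is AUD → JPY → NOK → AUD.

1.0248 (arbitrage exists)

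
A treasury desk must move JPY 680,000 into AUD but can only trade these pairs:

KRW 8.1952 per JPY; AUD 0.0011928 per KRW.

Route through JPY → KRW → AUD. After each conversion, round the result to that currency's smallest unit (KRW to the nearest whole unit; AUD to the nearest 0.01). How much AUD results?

AUD 6,647.16

JPY 680,000 × 8.1952 = KRW 5,572,736
KRW 5,572,736 × 0.0011928 = AUD 6,647.16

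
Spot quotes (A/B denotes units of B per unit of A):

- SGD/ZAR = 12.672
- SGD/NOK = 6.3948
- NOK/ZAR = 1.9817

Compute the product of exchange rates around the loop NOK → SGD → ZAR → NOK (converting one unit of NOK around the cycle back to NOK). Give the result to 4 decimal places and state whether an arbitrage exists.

Around NOK → SGD → ZAR → NOK: 1 ÷ 6.3948 × 12.672 ÷ 1.9817 = 0.999955
Product ≈ 1 (deviation 0.005%, within rounding noise).

1.0000 (no arbitrage)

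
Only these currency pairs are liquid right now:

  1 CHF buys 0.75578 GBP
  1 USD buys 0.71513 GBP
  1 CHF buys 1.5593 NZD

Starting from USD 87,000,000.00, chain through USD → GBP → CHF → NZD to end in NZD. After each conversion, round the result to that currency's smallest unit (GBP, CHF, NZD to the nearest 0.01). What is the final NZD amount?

NZD 128,362,608.41

USD 87,000,000.00 × 0.71513 = GBP 62,216,310.00
GBP 62,216,310.00 ÷ 0.75578 = CHF 82,320,662.10
CHF 82,320,662.10 × 1.5593 = NZD 128,362,608.41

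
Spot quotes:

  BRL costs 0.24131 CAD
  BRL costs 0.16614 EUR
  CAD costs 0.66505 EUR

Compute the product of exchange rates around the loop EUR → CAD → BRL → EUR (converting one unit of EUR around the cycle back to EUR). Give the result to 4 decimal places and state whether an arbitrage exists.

Around EUR → CAD → BRL → EUR: 1 ÷ 0.66505 ÷ 0.24131 × 0.16614 = 1.035248
Product > 1; profitable direction is EUR → CAD → BRL → EUR.

1.0352 (arbitrage exists)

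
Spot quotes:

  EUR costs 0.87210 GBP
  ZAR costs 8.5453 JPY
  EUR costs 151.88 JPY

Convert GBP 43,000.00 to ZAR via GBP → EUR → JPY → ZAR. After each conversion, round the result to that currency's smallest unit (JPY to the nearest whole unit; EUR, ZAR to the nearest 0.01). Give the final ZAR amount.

ZAR 876,345.59

GBP 43,000.00 ÷ 0.87210 = EUR 49,306.27
EUR 49,306.27 × 151.88 = JPY 7,488,636
JPY 7,488,636 ÷ 8.5453 = ZAR 876,345.59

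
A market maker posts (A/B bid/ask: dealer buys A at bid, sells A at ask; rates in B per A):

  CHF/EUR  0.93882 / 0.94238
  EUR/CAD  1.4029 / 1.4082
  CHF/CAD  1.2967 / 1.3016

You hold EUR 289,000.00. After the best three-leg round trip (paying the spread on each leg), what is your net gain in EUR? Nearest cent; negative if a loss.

Best loop EUR → CAD → CHF → EUR:
EUR 289,000.00 × 1.4029 (sell EUR at bid) = CAD 405,438.10
CAD 405,438.10 ÷ 1.3016 (buy CHF at ask) = CHF 311,492.09
CHF 311,492.09 × 0.93882 (sell CHF at bid) = EUR 292,435.00

Net profit: EUR 3,435.00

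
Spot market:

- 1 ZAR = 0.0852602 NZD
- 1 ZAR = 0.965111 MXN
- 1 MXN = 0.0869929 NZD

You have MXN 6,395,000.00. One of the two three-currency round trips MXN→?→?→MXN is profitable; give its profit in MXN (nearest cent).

Profit: MXN 99,202.43

Profitable loop is MXN → ZAR → NZD → MXN:
MXN 6,395,000.00 ÷ 0.965111 = ZAR 6,626,180.82
ZAR 6,626,180.82 × 0.0852602 = NZD 564,949.50
NZD 564,949.50 ÷ 0.0869929 = MXN 6,494,202.43
Profit = MXN 6,494,202.43 − MXN 6,395,000.00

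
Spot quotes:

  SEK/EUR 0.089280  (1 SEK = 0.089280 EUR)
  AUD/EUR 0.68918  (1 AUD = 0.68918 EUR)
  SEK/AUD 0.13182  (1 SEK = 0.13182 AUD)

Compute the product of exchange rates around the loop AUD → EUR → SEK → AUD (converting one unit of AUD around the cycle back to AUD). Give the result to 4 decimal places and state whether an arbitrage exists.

Around AUD → EUR → SEK → AUD: 1 × 0.68918 ÷ 0.089280 × 0.13182 = 1.017559
Product > 1; profitable direction is AUD → EUR → SEK → AUD.

1.0176 (arbitrage exists)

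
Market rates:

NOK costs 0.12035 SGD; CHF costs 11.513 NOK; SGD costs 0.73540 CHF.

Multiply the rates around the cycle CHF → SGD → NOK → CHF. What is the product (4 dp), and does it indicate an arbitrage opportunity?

0.9814 (arbitrage exists)

Around CHF → SGD → NOK → CHF: 1 ÷ 0.73540 ÷ 0.12035 ÷ 11.513 = 0.981390
Product < 1; profitable direction is CHF → NOK → SGD → CHF.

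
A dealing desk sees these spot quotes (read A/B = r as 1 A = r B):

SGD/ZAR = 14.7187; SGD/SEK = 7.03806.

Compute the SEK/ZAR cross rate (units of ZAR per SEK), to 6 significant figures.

SEK/ZAR = 2.09130

1 SEK ÷ 7.03806 = 0.142085 SGD
0.142085 SGD × 14.7187 = 2.0913 ZAR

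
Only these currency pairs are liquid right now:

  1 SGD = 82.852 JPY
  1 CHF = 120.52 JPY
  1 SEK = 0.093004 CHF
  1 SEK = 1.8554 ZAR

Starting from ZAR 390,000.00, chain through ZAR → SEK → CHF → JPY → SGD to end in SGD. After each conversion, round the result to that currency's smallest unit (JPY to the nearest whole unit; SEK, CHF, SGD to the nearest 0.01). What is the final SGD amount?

SGD 28,437.07

ZAR 390,000.00 ÷ 1.8554 = SEK 210,197.26
SEK 210,197.26 × 0.093004 = CHF 19,549.19
CHF 19,549.19 × 120.52 = JPY 2,356,068
JPY 2,356,068 ÷ 82.852 = SGD 28,437.07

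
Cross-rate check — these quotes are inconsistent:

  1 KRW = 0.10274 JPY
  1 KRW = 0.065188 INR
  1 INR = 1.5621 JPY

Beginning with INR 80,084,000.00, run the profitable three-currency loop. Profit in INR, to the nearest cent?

Profitable loop is INR → KRW → JPY → INR:
INR 80,084,000.00 ÷ 0.065188 = KRW 1,228,508,314
KRW 1,228,508,314 × 0.10274 = JPY 126,216,944
JPY 126,216,944 ÷ 1.5621 = INR 80,799,528.98
Profit = INR 80,799,528.98 − INR 80,084,000.00

Profit: INR 715,528.98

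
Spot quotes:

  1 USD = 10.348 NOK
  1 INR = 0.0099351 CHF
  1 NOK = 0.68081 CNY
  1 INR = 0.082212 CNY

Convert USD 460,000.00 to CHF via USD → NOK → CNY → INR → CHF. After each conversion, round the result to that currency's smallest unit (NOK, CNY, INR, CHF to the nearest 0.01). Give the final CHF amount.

USD 460,000.00 × 10.348 = NOK 4,760,080.00
NOK 4,760,080.00 × 0.68081 = CNY 3,240,710.06
CNY 3,240,710.06 ÷ 0.082212 = INR 39,418,942.00
INR 39,418,942.00 × 0.0099351 = CHF 391,631.13

CHF 391,631.13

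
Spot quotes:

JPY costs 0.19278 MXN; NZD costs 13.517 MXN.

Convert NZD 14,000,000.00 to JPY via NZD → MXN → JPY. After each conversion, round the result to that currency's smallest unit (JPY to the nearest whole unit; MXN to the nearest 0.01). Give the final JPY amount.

NZD 14,000,000.00 × 13.517 = MXN 189,238,000.00
MXN 189,238,000.00 ÷ 0.19278 = JPY 981,626,725

JPY 981,626,725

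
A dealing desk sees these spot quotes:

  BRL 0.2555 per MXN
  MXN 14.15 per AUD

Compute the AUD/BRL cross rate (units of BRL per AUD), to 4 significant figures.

AUD/BRL = 3.615

1 AUD × 14.15 = 14.15 MXN
14.15 MXN × 0.2555 = 3.61533 BRL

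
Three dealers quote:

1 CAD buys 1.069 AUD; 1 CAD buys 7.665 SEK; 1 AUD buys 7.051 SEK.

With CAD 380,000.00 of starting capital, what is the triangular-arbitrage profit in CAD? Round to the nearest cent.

Profit: CAD 6,426.89

Profitable loop is CAD → SEK → AUD → CAD:
CAD 380,000.00 × 7.665 = SEK 2,912,700.00
SEK 2,912,700.00 ÷ 7.051 = AUD 413,090.34
AUD 413,090.34 ÷ 1.069 = CAD 386,426.89
Profit = CAD 386,426.89 − CAD 380,000.00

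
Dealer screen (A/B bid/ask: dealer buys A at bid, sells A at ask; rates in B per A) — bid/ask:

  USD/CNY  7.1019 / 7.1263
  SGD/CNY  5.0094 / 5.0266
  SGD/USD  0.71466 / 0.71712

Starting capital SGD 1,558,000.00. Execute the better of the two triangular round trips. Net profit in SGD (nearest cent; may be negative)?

Best loop SGD → USD → CNY → SGD:
SGD 1,558,000.00 × 0.71466 (sell SGD at bid) = USD 1,113,440.28
USD 1,113,440.28 × 7.1019 (sell USD at bid) = CNY 7,907,541.52
CNY 7,907,541.52 ÷ 5.0266 (buy SGD at ask) = SGD 1,573,139.20

Net profit: SGD 15,139.20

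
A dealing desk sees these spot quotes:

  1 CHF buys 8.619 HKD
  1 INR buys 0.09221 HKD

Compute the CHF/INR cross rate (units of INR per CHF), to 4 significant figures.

CHF/INR = 93.47

1 CHF × 8.619 = 8.619 HKD
8.619 HKD ÷ 0.09221 = 93.4714 INR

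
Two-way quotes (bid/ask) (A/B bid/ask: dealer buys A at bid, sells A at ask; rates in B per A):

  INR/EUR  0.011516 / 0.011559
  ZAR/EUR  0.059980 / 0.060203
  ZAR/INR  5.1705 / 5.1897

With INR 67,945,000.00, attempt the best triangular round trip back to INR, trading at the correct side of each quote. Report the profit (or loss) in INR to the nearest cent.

Net result: INR -8,769.30 (no profitable arbitrage after spreads)

Best loop INR → ZAR → EUR → INR:
INR 67,945,000.00 ÷ 5.1897 (buy ZAR at ask) = ZAR 13,092,278.94
ZAR 13,092,278.94 × 0.059980 (sell ZAR at bid) = EUR 785,274.89
EUR 785,274.89 ÷ 0.011559 (buy INR at ask) = INR 67,936,230.70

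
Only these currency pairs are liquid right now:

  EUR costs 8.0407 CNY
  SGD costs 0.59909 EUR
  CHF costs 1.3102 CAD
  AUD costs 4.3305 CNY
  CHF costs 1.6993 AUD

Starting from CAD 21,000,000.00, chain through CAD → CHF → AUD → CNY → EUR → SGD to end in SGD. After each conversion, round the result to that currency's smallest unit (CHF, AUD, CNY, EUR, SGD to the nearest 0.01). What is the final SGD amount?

SGD 24,485,212.12

CAD 21,000,000.00 ÷ 1.3102 = CHF 16,028,087.31
CHF 16,028,087.31 × 1.6993 = AUD 27,236,528.77
AUD 27,236,528.77 × 4.3305 = CNY 117,947,787.84
CNY 117,947,787.84 ÷ 8.0407 = EUR 14,668,845.73
EUR 14,668,845.73 ÷ 0.59909 = SGD 24,485,212.12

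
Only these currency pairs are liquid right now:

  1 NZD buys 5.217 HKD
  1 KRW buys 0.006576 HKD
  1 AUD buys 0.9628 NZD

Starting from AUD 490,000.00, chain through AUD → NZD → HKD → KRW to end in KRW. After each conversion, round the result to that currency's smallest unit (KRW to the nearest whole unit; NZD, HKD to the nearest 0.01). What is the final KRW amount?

AUD 490,000.00 × 0.9628 = NZD 471,772.00
NZD 471,772.00 × 5.217 = HKD 2,461,234.52
HKD 2,461,234.52 ÷ 0.006576 = KRW 374,275,322

KRW 374,275,322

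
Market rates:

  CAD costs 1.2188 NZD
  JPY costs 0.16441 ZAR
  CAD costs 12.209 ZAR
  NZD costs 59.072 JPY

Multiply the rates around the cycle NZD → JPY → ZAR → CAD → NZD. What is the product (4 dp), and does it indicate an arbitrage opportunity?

Around NZD → JPY → ZAR → CAD → NZD: 1 × 59.072 × 0.16441 ÷ 12.209 × 1.2188 = 0.969532
Product < 1; profitable direction is NZD → CAD → ZAR → JPY → NZD.

0.9695 (arbitrage exists)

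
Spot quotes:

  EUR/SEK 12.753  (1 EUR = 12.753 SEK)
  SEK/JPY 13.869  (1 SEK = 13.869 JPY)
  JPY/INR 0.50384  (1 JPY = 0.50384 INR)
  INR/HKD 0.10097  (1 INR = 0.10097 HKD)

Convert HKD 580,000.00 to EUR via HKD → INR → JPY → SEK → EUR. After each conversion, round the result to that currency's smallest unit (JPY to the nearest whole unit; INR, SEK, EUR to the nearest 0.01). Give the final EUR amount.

EUR 64,459.28

HKD 580,000.00 ÷ 0.10097 = INR 5,744,280.48
INR 5,744,280.48 ÷ 0.50384 = JPY 11,401,001
JPY 11,401,001 ÷ 13.869 = SEK 822,049.25
SEK 822,049.25 ÷ 12.753 = EUR 64,459.28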